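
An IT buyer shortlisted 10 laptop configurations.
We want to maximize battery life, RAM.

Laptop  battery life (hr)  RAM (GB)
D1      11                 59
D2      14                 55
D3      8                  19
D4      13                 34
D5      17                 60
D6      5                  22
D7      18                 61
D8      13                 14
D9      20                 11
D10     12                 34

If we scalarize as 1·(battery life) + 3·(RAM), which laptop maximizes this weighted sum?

D1: 1·11 + 3·59 = 188
D2: 1·14 + 3·55 = 179
D3: 1·8 + 3·19 = 65
D4: 1·13 + 3·34 = 115
D5: 1·17 + 3·60 = 197
D6: 1·5 + 3·22 = 71
D7: 1·18 + 3·61 = 201
D8: 1·13 + 3·14 = 55
D9: 1·20 + 3·11 = 53
D10: 1·12 + 3·34 = 114
Highest: D7 at 201.

D7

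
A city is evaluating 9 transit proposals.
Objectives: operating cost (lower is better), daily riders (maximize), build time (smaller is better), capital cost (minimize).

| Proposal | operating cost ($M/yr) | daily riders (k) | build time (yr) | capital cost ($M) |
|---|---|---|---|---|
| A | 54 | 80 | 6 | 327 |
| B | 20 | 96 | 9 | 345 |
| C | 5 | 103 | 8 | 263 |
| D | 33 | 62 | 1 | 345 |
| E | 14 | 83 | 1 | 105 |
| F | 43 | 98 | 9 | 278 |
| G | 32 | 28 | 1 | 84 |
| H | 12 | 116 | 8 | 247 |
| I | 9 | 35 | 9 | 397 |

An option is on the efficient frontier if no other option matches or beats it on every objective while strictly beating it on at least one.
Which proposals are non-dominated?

C, E, G, H

A: dominated by E (operating cost 14≤54, daily riders 83≥80, build time 1≤6, capital cost 105≤327).
B: dominated by C (operating cost 5≤20, daily riders 103≥96, build time 8≤9, capital cost 263≤345).
C: not dominated (best operating cost).
D: dominated by E (operating cost 14≤33, daily riders 83≥62, build time 1≤1, capital cost 105≤345).
E: not dominated.
F: dominated by C (operating cost 5≤43, daily riders 103≥98, build time 8≤9, capital cost 263≤278).
G: not dominated (best capital cost).
H: not dominated (best daily riders).
I: dominated by C (operating cost 5≤9, daily riders 103≥35, build time 8≤9, capital cost 263≤397).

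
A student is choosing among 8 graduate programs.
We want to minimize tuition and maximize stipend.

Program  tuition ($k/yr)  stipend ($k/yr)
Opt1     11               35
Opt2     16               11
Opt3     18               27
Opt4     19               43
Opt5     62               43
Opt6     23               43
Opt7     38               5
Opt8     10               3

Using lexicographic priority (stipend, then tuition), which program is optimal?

Opt4

First maximize stipend: best is 43, kept {Opt4, Opt5, Opt6}.
Then minimize tuition: best is 19, kept {Opt4}.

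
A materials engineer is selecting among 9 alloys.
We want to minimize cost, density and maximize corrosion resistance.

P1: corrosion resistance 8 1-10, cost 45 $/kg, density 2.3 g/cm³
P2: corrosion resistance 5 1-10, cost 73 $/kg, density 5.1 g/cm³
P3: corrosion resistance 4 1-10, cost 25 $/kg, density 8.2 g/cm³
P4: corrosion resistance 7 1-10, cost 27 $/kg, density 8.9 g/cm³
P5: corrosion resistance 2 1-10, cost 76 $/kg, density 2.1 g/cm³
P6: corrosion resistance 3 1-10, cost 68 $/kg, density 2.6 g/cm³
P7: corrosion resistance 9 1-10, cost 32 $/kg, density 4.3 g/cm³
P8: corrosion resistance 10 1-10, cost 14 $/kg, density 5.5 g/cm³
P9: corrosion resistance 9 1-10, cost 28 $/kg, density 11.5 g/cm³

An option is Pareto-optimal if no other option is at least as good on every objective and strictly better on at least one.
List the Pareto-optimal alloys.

P1: not dominated.
P2: dominated by P1 (corrosion resistance 8≥5, cost 45≤73, density 2.3≤5.1).
P3: dominated by P8 (corrosion resistance 10≥4, cost 14≤25, density 5.5≤8.2).
P4: dominated by P8 (corrosion resistance 10≥7, cost 14≤27, density 5.5≤8.9).
P5: not dominated (best density).
P6: dominated by P1 (corrosion resistance 8≥3, cost 45≤68, density 2.3≤2.6).
P7: not dominated.
P8: not dominated (best corrosion resistance).
P9: dominated by P8 (corrosion resistance 10≥9, cost 14≤28, density 5.5≤11.5).

P1, P5, P7, P8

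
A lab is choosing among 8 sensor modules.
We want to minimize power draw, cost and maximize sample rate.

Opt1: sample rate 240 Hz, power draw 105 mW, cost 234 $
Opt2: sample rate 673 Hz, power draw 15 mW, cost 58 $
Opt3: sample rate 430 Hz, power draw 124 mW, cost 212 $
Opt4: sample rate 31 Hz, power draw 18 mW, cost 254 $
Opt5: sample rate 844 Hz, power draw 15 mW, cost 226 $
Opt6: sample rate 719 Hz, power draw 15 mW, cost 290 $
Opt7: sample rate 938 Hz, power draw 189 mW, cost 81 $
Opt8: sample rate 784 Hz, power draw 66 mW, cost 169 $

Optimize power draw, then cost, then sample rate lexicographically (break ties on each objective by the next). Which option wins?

Opt2

First minimize power draw: best is 15, kept {Opt2, Opt5, Opt6}.
Then minimize cost: best is 58, kept {Opt2}.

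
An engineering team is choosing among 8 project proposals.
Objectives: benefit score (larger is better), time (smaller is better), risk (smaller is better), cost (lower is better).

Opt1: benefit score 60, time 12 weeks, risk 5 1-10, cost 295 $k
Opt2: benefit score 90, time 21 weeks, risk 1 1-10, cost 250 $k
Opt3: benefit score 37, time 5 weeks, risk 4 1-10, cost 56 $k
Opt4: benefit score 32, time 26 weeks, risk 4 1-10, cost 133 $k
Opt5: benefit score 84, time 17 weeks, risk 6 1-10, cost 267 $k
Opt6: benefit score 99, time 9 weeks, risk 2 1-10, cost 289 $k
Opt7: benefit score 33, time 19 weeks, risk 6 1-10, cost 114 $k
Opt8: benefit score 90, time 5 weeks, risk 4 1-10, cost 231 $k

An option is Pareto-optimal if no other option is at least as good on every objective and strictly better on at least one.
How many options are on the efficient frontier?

4

Opt1: dominated by Opt6 (benefit score 99≥60, time 9≤12, risk 2≤5, cost 289≤295).
Opt2: not dominated (best risk).
Opt3: not dominated (best cost).
Opt4: dominated by Opt3 (benefit score 37≥32, time 5≤26, risk 4≤4, cost 56≤133).
Opt5: dominated by Opt8 (benefit score 90≥84, time 5≤17, risk 4≤6, cost 231≤267).
Opt6: not dominated (best benefit score).
Opt7: dominated by Opt3 (benefit score 37≥33, time 5≤19, risk 4≤6, cost 56≤114).
Opt8: not dominated.
Pareto-optimal: Opt2, Opt3, Opt6, Opt8 → 4.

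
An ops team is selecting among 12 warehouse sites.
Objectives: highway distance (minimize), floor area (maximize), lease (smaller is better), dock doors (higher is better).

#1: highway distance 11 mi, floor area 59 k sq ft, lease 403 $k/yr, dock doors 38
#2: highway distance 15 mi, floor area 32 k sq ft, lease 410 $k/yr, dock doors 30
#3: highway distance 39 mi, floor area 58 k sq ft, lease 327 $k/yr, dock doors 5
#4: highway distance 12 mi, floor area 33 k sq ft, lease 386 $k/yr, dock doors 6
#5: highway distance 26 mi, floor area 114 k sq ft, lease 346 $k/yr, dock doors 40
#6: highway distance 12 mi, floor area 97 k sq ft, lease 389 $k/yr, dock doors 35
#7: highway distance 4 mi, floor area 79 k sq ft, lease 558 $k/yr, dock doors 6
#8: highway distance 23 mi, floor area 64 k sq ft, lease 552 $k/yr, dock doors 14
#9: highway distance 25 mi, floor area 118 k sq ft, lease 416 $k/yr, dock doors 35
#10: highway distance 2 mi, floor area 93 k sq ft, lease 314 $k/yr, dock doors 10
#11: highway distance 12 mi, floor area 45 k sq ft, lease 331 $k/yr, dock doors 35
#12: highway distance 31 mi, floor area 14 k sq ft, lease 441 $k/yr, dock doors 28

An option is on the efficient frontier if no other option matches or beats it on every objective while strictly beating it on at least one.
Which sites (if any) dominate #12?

#1: highway distance 11≤31, floor area 59≥14, lease 403≤441, dock doors 38≥28 — dominates #12.
#2: highway distance 15≤31, floor area 32≥14, lease 410≤441, dock doors 30≥28 — dominates #12.
#5: highway distance 26≤31, floor area 114≥14, lease 346≤441, dock doors 40≥28 — dominates #12.
#6: highway distance 12≤31, floor area 97≥14, lease 389≤441, dock doors 35≥28 — dominates #12.
#9: highway distance 25≤31, floor area 118≥14, lease 416≤441, dock doors 35≥28 — dominates #12.
#11: highway distance 12≤31, floor area 45≥14, lease 331≤441, dock doors 35≥28 — dominates #12.
Others (#3, #4, #7, #8, #10) are each worse than #12 on at least one objective.

#1, #2, #5, #6, #9, #11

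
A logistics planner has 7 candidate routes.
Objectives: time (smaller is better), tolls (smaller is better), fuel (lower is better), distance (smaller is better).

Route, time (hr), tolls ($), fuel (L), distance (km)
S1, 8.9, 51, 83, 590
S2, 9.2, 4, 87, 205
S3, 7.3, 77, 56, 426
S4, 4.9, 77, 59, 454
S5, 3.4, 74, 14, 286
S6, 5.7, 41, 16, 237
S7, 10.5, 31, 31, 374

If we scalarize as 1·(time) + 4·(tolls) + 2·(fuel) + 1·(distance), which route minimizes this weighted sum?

S1: 1·8.9 + 4·51 + 2·83 + 1·590 = 968.9
S2: 1·9.2 + 4·4 + 2·87 + 1·205 = 404.2
S3: 1·7.3 + 4·77 + 2·56 + 1·426 = 853.3
S4: 1·4.9 + 4·77 + 2·59 + 1·454 = 884.9
S5: 1·3.4 + 4·74 + 2·14 + 1·286 = 613.4
S6: 1·5.7 + 4·41 + 2·16 + 1·237 = 438.7
S7: 1·10.5 + 4·31 + 2·31 + 1·374 = 570.5
Lowest: S2 at 404.2.

S2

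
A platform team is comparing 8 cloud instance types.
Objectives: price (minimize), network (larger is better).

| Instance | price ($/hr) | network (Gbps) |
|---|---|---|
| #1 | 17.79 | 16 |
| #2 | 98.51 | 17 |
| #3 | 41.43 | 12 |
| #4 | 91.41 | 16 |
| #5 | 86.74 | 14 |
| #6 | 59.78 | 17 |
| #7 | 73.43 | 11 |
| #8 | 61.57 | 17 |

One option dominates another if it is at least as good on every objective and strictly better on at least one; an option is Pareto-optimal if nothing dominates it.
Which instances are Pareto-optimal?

#1, #6

#1: not dominated (best price).
#2: dominated by #6 (price 59.78≤98.51, network 17≥17).
#3: dominated by #1 (price 17.79≤41.43, network 16≥12).
#4: dominated by #1 (price 17.79≤91.41, network 16≥16).
#5: dominated by #1 (price 17.79≤86.74, network 16≥14).
#6: not dominated.
#7: dominated by #1 (price 17.79≤73.43, network 16≥11).
#8: dominated by #6 (price 59.78≤61.57, network 17≥17).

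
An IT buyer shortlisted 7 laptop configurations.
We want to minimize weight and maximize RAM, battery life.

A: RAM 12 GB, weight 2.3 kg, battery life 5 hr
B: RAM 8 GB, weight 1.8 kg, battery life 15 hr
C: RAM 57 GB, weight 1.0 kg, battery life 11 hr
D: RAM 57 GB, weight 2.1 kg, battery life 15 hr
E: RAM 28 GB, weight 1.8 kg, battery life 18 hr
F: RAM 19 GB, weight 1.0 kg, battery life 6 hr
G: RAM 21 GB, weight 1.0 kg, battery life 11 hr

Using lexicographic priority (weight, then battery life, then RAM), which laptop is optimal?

C

First minimize weight: best is 1.0, kept {C, F, G}.
Then maximize battery life: best is 11, kept {C, G}.
Then maximize RAM: best is 57, kept {C}.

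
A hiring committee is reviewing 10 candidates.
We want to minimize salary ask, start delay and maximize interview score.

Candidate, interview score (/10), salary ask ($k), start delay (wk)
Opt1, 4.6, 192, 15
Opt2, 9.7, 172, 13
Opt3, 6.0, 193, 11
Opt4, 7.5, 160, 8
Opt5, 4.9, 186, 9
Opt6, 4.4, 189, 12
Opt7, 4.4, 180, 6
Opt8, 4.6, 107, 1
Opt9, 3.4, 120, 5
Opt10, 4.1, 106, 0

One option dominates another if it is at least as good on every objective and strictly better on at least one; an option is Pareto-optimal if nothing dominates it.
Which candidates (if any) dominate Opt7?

Opt8: interview score 4.6≥4.4, salary ask 107≤180, start delay 1≤6 — dominates Opt7.
Others (Opt1, Opt2, Opt3, Opt4, Opt5, Opt6, Opt9, Opt10) are each worse than Opt7 on at least one objective.

Opt8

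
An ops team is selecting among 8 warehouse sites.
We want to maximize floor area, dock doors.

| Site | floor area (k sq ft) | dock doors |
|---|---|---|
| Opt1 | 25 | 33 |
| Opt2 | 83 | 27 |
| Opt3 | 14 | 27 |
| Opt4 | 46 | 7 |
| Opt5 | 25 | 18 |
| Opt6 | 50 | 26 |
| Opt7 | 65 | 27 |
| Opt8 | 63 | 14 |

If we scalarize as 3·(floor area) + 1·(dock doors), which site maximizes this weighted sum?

Opt2

Opt1: 3·25 + 1·33 = 108
Opt2: 3·83 + 1·27 = 276
Opt3: 3·14 + 1·27 = 69
Opt4: 3·46 + 1·7 = 145
Opt5: 3·25 + 1·18 = 93
Opt6: 3·50 + 1·26 = 176
Opt7: 3·65 + 1·27 = 222
Opt8: 3·63 + 1·14 = 203
Highest: Opt2 at 276.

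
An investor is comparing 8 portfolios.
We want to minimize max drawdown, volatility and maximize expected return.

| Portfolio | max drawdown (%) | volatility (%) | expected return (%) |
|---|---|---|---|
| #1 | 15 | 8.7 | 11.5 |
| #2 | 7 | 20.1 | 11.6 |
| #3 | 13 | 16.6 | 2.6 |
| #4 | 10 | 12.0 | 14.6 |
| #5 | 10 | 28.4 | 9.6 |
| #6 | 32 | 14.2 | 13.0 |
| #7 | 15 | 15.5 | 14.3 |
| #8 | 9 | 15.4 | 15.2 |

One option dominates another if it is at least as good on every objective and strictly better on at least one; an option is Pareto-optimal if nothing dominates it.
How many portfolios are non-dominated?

4

#1: not dominated (best volatility).
#2: not dominated (best max drawdown).
#3: dominated by #4 (max drawdown 10≤13, volatility 12.0≤16.6, expected return 14.6≥2.6).
#4: not dominated.
#5: dominated by #2 (max drawdown 7≤10, volatility 20.1≤28.4, expected return 11.6≥9.6).
#6: dominated by #4 (max drawdown 10≤32, volatility 12.0≤14.2, expected return 14.6≥13.0).
#7: dominated by #4 (max drawdown 10≤15, volatility 12.0≤15.5, expected return 14.6≥14.3).
#8: not dominated (best expected return).
Pareto-optimal: #1, #2, #4, #8 → 4.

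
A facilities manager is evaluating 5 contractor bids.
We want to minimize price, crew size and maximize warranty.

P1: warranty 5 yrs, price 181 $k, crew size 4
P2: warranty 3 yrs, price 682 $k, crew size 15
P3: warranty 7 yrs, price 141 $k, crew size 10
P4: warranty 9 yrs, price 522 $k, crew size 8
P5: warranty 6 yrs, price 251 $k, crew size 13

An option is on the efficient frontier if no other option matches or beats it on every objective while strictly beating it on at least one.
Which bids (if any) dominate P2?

P1, P3, P4, P5

P1: warranty 5≥3, price 181≤682, crew size 4≤15 — dominates P2.
P3: warranty 7≥3, price 141≤682, crew size 10≤15 — dominates P2.
P4: warranty 9≥3, price 522≤682, crew size 8≤15 — dominates P2.
P5: warranty 6≥3, price 251≤682, crew size 13≤15 — dominates P2.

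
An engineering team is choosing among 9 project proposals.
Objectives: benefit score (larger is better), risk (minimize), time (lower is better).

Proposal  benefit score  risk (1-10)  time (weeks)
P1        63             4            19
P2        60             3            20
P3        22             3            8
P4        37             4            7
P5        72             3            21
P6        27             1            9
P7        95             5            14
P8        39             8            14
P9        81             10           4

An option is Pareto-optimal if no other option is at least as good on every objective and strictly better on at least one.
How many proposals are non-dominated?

P1: not dominated.
P2: not dominated.
P3: not dominated.
P4: not dominated.
P5: not dominated.
P6: not dominated (best risk).
P7: not dominated (best benefit score).
P8: dominated by P7 (benefit score 95≥39, risk 5≤8, time 14≤14).
P9: not dominated (best time).
Pareto-optimal: P1, P2, P3, P4, P5, P6, P7, P9 → 8.

8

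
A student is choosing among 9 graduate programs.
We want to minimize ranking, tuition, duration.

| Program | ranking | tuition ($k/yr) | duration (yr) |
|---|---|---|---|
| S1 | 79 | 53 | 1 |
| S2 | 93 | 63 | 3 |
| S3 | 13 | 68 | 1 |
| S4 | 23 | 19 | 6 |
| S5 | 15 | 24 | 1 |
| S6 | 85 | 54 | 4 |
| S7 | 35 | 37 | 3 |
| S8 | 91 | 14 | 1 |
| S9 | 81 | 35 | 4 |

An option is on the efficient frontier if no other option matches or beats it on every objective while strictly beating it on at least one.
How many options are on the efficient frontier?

S1: dominated by S5 (ranking 15≤79, tuition 24≤53, duration 1≤1).
S2: dominated by S1 (ranking 79≤93, tuition 53≤63, duration 1≤3).
S3: not dominated (best ranking).
S4: not dominated.
S5: not dominated.
S6: dominated by S1 (ranking 79≤85, tuition 53≤54, duration 1≤4).
S7: dominated by S5 (ranking 15≤35, tuition 24≤37, duration 1≤3).
S8: not dominated (best tuition).
S9: dominated by S5 (ranking 15≤81, tuition 24≤35, duration 1≤4).
Pareto-optimal: S3, S4, S5, S8 → 4.

4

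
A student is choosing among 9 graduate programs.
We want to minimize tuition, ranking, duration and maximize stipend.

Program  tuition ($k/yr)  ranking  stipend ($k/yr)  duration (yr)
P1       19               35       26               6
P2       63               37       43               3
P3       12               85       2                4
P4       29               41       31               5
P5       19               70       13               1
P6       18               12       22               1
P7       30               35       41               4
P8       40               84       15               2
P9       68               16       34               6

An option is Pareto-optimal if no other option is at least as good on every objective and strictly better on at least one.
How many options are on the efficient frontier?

7

P1: not dominated.
P2: not dominated (best stipend).
P3: not dominated (best tuition).
P4: not dominated.
P5: dominated by P6 (tuition 18≤19, ranking 12≤70, stipend 22≥13, duration 1≤1).
P6: not dominated (best ranking).
P7: not dominated.
P8: dominated by P6 (tuition 18≤40, ranking 12≤84, stipend 22≥15, duration 1≤2).
P9: not dominated.
Pareto-optimal: P1, P2, P3, P4, P6, P7, P9 → 7.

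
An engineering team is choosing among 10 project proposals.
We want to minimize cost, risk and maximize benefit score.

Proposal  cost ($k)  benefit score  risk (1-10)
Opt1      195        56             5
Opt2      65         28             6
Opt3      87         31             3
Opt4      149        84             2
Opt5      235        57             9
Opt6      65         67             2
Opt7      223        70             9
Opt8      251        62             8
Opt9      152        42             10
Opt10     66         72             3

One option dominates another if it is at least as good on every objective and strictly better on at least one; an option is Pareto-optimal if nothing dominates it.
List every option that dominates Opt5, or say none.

Opt4: cost 149≤235, benefit score 84≥57, risk 2≤9 — dominates Opt5.
Opt6: cost 65≤235, benefit score 67≥57, risk 2≤9 — dominates Opt5.
Opt7: cost 223≤235, benefit score 70≥57, risk 9≤9 — dominates Opt5.
Opt10: cost 66≤235, benefit score 72≥57, risk 3≤9 — dominates Opt5.
Others (Opt1, Opt2, Opt3, Opt8, Opt9) are each worse than Opt5 on at least one objective.

Opt4, Opt6, Opt7, Opt10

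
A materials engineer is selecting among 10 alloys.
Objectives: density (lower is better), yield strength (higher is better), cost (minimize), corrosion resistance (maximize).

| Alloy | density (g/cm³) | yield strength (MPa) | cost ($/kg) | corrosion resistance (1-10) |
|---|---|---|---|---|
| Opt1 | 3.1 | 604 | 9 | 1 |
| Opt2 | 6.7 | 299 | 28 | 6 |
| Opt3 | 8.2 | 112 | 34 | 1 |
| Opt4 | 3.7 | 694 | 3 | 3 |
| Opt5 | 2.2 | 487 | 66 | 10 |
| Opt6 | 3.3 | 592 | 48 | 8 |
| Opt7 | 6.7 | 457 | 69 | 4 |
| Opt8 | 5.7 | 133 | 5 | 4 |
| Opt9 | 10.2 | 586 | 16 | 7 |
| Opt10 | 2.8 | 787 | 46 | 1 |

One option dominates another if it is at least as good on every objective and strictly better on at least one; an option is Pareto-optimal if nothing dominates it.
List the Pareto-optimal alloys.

Opt1, Opt2, Opt4, Opt5, Opt6, Opt8, Opt9, Opt10

Opt1: not dominated.
Opt2: not dominated.
Opt3: dominated by Opt1 (density 3.1≤8.2, yield strength 604≥112, cost 9≤34, corrosion resistance 1≥1).
Opt4: not dominated (best cost).
Opt5: not dominated (best density).
Opt6: not dominated.
Opt7: dominated by Opt5 (density 2.2≤6.7, yield strength 487≥457, cost 66≤69, corrosion resistance 10≥4).
Opt8: not dominated.
Opt9: not dominated.
Opt10: not dominated (best yield strength).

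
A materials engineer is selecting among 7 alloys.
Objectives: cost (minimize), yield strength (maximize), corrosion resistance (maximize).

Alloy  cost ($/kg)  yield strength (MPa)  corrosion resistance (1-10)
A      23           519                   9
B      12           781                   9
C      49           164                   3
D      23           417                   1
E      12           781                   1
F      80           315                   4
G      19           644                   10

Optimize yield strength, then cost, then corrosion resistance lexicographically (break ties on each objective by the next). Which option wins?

First maximize yield strength: best is 781, kept {B, E}.
Then minimize cost: best is 12, kept {B, E}.
Then maximize corrosion resistance: best is 9, kept {B}.

B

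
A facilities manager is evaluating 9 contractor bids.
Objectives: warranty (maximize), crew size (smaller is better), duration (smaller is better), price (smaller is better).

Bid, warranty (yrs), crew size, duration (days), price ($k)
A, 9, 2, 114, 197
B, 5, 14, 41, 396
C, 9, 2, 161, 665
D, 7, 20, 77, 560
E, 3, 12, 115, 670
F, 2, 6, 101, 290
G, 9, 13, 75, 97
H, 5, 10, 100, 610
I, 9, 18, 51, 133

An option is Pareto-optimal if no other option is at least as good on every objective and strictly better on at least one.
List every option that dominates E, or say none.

A: warranty 9≥3, crew size 2≤12, duration 114≤115, price 197≤670 — dominates E.
H: warranty 5≥3, crew size 10≤12, duration 100≤115, price 610≤670 — dominates E.
Others (B, C, D, F, G, I) are each worse than E on at least one objective.

A, H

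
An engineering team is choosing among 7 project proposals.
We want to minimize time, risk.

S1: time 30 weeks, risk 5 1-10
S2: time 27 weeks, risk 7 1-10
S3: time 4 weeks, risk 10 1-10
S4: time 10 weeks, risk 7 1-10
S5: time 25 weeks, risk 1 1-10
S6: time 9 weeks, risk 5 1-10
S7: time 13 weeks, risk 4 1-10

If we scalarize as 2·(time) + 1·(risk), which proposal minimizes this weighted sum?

S3

S1: 2·30 + 1·5 = 65
S2: 2·27 + 1·7 = 61
S3: 2·4 + 1·10 = 18
S4: 2·10 + 1·7 = 27
S5: 2·25 + 1·1 = 51
S6: 2·9 + 1·5 = 23
S7: 2·13 + 1·4 = 30
Lowest: S3 at 18.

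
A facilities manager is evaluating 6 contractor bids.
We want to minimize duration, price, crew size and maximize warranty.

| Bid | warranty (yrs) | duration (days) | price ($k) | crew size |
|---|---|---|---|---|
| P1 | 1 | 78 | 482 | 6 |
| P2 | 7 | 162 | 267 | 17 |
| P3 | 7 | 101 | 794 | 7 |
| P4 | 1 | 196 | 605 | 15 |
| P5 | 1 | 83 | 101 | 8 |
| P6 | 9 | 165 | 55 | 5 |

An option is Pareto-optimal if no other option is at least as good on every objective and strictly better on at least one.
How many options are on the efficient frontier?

5

P1: not dominated (best duration).
P2: not dominated.
P3: not dominated.
P4: dominated by P1 (warranty 1≥1, duration 78≤196, price 482≤605, crew size 6≤15).
P5: not dominated.
P6: not dominated (best warranty).
Pareto-optimal: P1, P2, P3, P5, P6 → 5.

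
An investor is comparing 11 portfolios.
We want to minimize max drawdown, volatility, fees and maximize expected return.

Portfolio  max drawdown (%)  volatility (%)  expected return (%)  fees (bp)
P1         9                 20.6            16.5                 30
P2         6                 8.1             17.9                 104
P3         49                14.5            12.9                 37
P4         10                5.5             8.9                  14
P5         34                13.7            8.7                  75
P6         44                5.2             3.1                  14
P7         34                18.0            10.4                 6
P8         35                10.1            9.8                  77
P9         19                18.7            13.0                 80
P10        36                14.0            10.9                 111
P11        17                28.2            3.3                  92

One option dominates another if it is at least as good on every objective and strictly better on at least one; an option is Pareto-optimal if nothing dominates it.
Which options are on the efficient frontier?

P1: not dominated.
P2: not dominated (best max drawdown).
P3: not dominated.
P4: not dominated.
P5: dominated by P4 (max drawdown 10≤34, volatility 5.5≤13.7, expected return 8.9≥8.7, fees 14≤75).
P6: not dominated (best volatility).
P7: not dominated (best fees).
P8: not dominated.
P9: not dominated.
P10: dominated by P2 (max drawdown 6≤36, volatility 8.1≤14.0, expected return 17.9≥10.9, fees 104≤111).
P11: dominated by P1 (max drawdown 9≤17, volatility 20.6≤28.2, expected return 16.5≥3.3, fees 30≤92).

P1, P2, P3, P4, P6, P7, P8, P9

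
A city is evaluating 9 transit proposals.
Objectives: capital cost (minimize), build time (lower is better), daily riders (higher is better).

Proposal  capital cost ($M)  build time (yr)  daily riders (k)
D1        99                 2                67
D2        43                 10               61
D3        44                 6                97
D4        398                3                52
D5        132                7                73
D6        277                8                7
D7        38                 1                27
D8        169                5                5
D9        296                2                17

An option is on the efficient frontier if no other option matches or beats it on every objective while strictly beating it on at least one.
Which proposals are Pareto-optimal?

D1: not dominated.
D2: not dominated.
D3: not dominated (best daily riders).
D4: dominated by D1 (capital cost 99≤398, build time 2≤3, daily riders 67≥52).
D5: dominated by D3 (capital cost 44≤132, build time 6≤7, daily riders 97≥73).
D6: dominated by D1 (capital cost 99≤277, build time 2≤8, daily riders 67≥7).
D7: not dominated (best capital cost).
D8: dominated by D1 (capital cost 99≤169, build time 2≤5, daily riders 67≥5).
D9: dominated by D1 (capital cost 99≤296, build time 2≤2, daily riders 67≥17).

D1, D2, D3, D7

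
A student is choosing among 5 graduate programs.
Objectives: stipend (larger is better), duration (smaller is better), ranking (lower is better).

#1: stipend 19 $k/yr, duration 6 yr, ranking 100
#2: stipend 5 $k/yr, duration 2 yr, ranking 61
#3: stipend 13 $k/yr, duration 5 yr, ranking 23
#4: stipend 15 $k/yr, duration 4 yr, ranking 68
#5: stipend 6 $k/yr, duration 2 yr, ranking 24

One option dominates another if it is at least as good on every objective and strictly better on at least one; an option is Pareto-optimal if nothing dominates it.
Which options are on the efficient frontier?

#1: not dominated (best stipend).
#2: dominated by #5 (stipend 6≥5, duration 2≤2, ranking 24≤61).
#3: not dominated (best ranking).
#4: not dominated.
#5: not dominated.

#1, #3, #4, #5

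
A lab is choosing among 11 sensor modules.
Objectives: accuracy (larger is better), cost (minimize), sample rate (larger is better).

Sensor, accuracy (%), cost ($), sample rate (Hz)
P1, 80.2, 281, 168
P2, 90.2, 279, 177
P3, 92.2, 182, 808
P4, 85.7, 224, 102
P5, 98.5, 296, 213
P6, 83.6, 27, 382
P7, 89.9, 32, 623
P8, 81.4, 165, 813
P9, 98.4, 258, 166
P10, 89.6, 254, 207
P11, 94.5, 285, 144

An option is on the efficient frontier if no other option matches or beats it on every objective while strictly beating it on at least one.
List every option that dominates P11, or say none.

P9: accuracy 98.4≥94.5, cost 258≤285, sample rate 166≥144 — dominates P11.
Others (P1, P2, P3, P4, P5, P6, P7, P8, P10) are each worse than P11 on at least one objective.

P9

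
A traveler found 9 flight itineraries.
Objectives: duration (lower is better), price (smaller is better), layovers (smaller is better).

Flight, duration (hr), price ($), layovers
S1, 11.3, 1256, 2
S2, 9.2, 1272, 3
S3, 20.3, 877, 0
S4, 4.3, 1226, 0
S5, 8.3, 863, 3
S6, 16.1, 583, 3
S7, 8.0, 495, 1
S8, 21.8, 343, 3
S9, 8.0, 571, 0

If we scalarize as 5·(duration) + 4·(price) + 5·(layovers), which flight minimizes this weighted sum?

S8

S1: 5·11.3 + 4·1256 + 5·2 = 5090.5
S2: 5·9.2 + 4·1272 + 5·3 = 5149.0
S3: 5·20.3 + 4·877 + 5·0 = 3609.5
S4: 5·4.3 + 4·1226 + 5·0 = 4925.5
S5: 5·8.3 + 4·863 + 5·3 = 3508.5
S6: 5·16.1 + 4·583 + 5·3 = 2427.5
S7: 5·8.0 + 4·495 + 5·1 = 2025.0
S8: 5·21.8 + 4·343 + 5·3 = 1496.0
S9: 5·8.0 + 4·571 + 5·0 = 2324.0
Lowest: S8 at 1496.0.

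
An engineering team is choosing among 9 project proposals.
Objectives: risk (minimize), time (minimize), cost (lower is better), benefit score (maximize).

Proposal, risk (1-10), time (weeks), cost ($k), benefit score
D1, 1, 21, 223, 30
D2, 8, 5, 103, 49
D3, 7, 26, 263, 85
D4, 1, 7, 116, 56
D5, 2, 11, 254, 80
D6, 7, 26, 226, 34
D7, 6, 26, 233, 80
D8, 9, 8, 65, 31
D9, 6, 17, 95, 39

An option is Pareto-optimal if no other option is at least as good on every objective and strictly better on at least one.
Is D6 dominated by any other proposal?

Yes

D4 vs D6: risk 1≤7, time 7≤26, cost 116≤226, benefit score 56≥34 — D4 is at least as good on every objective and strictly better on at least one, so D4 dominates D6.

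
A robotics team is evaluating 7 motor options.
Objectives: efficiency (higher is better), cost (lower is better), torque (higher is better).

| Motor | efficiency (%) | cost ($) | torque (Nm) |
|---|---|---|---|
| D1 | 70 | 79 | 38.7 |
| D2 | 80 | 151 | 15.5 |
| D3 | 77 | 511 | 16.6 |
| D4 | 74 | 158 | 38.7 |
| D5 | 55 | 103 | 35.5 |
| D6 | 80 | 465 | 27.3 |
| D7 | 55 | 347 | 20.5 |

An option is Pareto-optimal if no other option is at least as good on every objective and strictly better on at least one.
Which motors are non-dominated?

D1, D2, D4, D6

D1: not dominated (best cost).
D2: not dominated.
D3: dominated by D6 (efficiency 80≥77, cost 465≤511, torque 27.3≥16.6).
D4: not dominated.
D5: dominated by D1 (efficiency 70≥55, cost 79≤103, torque 38.7≥35.5).
D6: not dominated.
D7: dominated by D1 (efficiency 70≥55, cost 79≤347, torque 38.7≥20.5).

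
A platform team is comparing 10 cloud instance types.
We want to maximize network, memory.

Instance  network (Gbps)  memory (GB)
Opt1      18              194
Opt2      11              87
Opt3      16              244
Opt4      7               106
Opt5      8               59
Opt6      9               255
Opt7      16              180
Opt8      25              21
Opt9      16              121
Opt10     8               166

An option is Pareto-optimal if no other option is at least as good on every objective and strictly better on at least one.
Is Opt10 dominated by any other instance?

Opt1 vs Opt10: network 18≥8, memory 194≥166 — Opt1 is at least as good on every objective and strictly better on at least one, so Opt1 dominates Opt10.

Yes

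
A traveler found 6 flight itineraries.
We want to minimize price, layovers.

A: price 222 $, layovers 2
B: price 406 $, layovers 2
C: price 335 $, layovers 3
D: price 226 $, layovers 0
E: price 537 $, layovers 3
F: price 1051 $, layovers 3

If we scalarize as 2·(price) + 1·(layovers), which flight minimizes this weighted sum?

A: 2·222 + 1·2 = 446
B: 2·406 + 1·2 = 814
C: 2·335 + 1·3 = 673
D: 2·226 + 1·0 = 452
E: 2·537 + 1·3 = 1077
F: 2·1051 + 1·3 = 2105
Lowest: A at 446.

A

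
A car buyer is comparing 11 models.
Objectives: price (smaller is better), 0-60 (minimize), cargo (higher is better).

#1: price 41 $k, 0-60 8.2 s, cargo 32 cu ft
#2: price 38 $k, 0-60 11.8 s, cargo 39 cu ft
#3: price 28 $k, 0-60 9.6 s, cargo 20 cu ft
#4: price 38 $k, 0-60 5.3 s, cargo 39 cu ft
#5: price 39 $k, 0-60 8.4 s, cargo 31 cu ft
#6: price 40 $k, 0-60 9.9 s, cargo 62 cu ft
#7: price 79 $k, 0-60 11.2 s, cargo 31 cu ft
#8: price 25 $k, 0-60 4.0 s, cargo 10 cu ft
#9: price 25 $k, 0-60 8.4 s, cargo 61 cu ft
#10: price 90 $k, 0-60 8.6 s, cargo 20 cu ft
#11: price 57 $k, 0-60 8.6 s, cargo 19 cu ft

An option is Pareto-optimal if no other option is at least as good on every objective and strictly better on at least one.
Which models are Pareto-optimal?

#4, #6, #8, #9

#1: dominated by #4 (price 38≤41, 0-60 5.3≤8.2, cargo 39≥32).
#2: dominated by #4 (price 38≤38, 0-60 5.3≤11.8, cargo 39≥39).
#3: dominated by #9 (price 25≤28, 0-60 8.4≤9.6, cargo 61≥20).
#4: not dominated.
#5: dominated by #4 (price 38≤39, 0-60 5.3≤8.4, cargo 39≥31).
#6: not dominated (best cargo).
#7: dominated by #1 (price 41≤79, 0-60 8.2≤11.2, cargo 32≥31).
#8: not dominated (best 0-60).
#9: not dominated.
#10: dominated by #1 (price 41≤90, 0-60 8.2≤8.6, cargo 32≥20).
#11: dominated by #1 (price 41≤57, 0-60 8.2≤8.6, cargo 32≥19).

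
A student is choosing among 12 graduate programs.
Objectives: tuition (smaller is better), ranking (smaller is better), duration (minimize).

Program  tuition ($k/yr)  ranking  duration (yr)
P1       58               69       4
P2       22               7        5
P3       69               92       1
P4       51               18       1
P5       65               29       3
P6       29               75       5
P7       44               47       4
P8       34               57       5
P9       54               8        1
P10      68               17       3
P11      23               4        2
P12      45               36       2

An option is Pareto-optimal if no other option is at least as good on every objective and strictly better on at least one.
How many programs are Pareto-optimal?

P1: dominated by P4 (tuition 51≤58, ranking 18≤69, duration 1≤4).
P2: not dominated (best tuition).
P3: dominated by P4 (tuition 51≤69, ranking 18≤92, duration 1≤1).
P4: not dominated.
P5: dominated by P4 (tuition 51≤65, ranking 18≤29, duration 1≤3).
P6: dominated by P2 (tuition 22≤29, ranking 7≤75, duration 5≤5).
P7: dominated by P11 (tuition 23≤44, ranking 4≤47, duration 2≤4).
P8: dominated by P2 (tuition 22≤34, ranking 7≤57, duration 5≤5).
P9: not dominated.
P10: dominated by P9 (tuition 54≤68, ranking 8≤17, duration 1≤3).
P11: not dominated (best ranking).
P12: dominated by P11 (tuition 23≤45, ranking 4≤36, duration 2≤2).
Pareto-optimal: P2, P4, P9, P11 → 4.

4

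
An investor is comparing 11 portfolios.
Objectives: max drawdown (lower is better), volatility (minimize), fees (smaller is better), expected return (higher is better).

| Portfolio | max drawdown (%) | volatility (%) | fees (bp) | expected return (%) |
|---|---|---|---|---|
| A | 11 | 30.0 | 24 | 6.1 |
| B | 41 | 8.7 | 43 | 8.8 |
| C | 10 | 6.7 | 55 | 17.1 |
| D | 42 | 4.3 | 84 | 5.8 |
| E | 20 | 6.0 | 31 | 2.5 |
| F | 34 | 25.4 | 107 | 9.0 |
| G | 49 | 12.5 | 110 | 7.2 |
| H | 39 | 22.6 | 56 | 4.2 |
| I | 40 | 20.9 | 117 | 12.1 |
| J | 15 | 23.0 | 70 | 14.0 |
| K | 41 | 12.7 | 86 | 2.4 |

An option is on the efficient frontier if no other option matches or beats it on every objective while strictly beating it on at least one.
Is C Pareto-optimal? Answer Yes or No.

Yes

A: worse on max drawdown (11 vs 10).
B: worse on max drawdown (41 vs 10).
D: worse on max drawdown (42 vs 10).
E: worse on max drawdown (20 vs 10).
F: worse on max drawdown (34 vs 10).
G: worse on max drawdown (49 vs 10).
H: worse on max drawdown (39 vs 10).
I: worse on max drawdown (40 vs 10).
J: worse on max drawdown (15 vs 10).
K: worse on max drawdown (41 vs 10).
No option is at least as good as C on every objective and strictly better on one.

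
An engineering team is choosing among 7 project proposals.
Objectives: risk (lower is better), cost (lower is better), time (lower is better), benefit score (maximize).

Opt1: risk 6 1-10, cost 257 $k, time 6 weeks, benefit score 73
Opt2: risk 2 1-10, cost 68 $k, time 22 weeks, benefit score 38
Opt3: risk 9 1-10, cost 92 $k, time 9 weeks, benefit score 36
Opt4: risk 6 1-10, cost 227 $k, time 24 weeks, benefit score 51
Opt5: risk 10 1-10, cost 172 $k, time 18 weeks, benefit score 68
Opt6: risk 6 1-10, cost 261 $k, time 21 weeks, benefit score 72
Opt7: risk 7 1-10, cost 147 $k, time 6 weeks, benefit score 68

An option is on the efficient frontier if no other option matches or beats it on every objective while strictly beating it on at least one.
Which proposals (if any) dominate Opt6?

Opt1: risk 6≤6, cost 257≤261, time 6≤21, benefit score 73≥72 — dominates Opt6.
Others (Opt2, Opt3, Opt4, Opt5, Opt7) are each worse than Opt6 on at least one objective.

Opt1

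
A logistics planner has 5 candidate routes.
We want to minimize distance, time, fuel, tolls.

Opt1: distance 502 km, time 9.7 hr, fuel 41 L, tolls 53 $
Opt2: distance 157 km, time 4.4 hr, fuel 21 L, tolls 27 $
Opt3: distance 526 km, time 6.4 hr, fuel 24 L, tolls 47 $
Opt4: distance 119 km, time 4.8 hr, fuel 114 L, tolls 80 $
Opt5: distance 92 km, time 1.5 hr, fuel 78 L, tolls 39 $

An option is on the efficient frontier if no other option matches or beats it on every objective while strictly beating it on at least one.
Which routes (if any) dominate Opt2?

none

Opt1: worse on distance (502 vs 157).
Opt3: worse on distance (526 vs 157).
Opt4: worse on time (4.8 vs 4.4).
Opt5: worse on fuel (78 vs 21).
No option dominates Opt2.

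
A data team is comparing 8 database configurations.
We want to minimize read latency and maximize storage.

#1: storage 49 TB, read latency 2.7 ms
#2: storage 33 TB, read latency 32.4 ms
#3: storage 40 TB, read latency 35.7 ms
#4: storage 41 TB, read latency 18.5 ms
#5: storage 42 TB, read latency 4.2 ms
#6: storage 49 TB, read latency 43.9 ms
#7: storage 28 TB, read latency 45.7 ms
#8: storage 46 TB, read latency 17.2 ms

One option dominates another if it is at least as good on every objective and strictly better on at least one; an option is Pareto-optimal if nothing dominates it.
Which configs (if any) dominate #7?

#1, #2, #3, #4, #5, #6, #8

#1: storage 49≥28, read latency 2.7≤45.7 — dominates #7.
#2: storage 33≥28, read latency 32.4≤45.7 — dominates #7.
#3: storage 40≥28, read latency 35.7≤45.7 — dominates #7.
#4: storage 41≥28, read latency 18.5≤45.7 — dominates #7.
#5: storage 42≥28, read latency 4.2≤45.7 — dominates #7.
#6: storage 49≥28, read latency 43.9≤45.7 — dominates #7.
#8: storage 46≥28, read latency 17.2≤45.7 — dominates #7.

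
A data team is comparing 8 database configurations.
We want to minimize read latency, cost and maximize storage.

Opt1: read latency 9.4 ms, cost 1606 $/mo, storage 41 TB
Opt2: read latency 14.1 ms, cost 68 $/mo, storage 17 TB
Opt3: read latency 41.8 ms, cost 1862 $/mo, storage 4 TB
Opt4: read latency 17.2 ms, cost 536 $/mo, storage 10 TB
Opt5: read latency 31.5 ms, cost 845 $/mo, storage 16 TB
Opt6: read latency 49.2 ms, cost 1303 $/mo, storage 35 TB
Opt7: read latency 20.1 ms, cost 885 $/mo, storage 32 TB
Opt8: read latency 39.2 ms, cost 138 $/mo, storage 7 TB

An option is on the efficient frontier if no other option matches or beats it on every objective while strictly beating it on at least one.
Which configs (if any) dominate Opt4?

Opt2: read latency 14.1≤17.2, cost 68≤536, storage 17≥10 — dominates Opt4.
Others (Opt1, Opt3, Opt5, Opt6, Opt7, Opt8) are each worse than Opt4 on at least one objective.

Opt2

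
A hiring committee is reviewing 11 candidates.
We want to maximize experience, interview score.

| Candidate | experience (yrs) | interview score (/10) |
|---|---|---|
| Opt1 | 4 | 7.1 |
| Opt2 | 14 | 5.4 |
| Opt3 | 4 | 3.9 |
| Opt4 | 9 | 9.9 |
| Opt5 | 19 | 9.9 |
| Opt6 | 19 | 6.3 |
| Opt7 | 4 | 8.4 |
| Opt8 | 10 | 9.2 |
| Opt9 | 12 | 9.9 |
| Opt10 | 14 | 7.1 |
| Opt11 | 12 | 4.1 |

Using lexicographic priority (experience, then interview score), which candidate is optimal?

Opt5

First maximize experience: best is 19, kept {Opt5, Opt6}.
Then maximize interview score: best is 9.9, kept {Opt5}.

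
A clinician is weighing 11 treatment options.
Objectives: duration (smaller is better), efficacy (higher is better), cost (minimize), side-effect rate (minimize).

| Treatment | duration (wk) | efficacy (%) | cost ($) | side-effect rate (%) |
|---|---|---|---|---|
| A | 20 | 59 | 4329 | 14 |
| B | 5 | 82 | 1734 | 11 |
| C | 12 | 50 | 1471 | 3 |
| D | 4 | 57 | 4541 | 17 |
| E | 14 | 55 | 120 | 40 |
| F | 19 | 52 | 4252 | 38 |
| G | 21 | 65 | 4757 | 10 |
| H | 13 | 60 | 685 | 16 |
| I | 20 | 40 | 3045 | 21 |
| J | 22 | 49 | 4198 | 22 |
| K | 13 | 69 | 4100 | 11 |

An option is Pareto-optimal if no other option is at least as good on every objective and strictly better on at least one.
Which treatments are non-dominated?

B, C, D, E, G, H

A: dominated by B (duration 5≤20, efficacy 82≥59, cost 1734≤4329, side-effect rate 11≤14).
B: not dominated (best efficacy).
C: not dominated (best side-effect rate).
D: not dominated (best duration).
E: not dominated (best cost).
F: dominated by B (duration 5≤19, efficacy 82≥52, cost 1734≤4252, side-effect rate 11≤38).
G: not dominated.
H: not dominated.
I: dominated by B (duration 5≤20, efficacy 82≥40, cost 1734≤3045, side-effect rate 11≤21).
J: dominated by B (duration 5≤22, efficacy 82≥49, cost 1734≤4198, side-effect rate 11≤22).
K: dominated by B (duration 5≤13, efficacy 82≥69, cost 1734≤4100, side-effect rate 11≤11).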